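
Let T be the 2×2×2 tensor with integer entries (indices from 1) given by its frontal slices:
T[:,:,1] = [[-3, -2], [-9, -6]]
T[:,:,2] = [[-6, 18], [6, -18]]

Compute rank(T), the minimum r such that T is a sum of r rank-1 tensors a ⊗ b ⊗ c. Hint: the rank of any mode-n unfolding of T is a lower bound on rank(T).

Lower bound: in the mode-3 unfolding of T (rows indexed by k, columns by (i,j)) the 2×2 minor on rows k ∈ {1, 2}, columns (i,j) ∈ {(1,1), (1,2)} is det [[-3, -2], [-6, 18]] = -66 ≠ 0, so that unfolding has rank ≥ 2 and hence rank(T) ≥ 2 (CP rank is at least every unfolding rank, though it can be larger).
Upper bound: with S_k = T[:,:,k], the two rank-1 terms a₁b₁ᵀ, a₂b₂ᵀ are the rank-1 members of the pencil x·S₁ + y·S₂.
det(x·S₁ + y·S₂) is 264·xy = 264·(y)(x), vanishing at (x:y) = (1:0) and (0:1).
M₁ = S₁ = [[-3, -2], [-9, -6]] = −(1, 3)(3, 2)ᵀ and M₂ = S₂ = [[-6, 18], [6, -18]] = (-6)·(1, -1)(1, -3)ᵀ, so take a₁ = (1, 3), b₁ = (3, 2), a₂ = (1, -1), b₂ = (1, -3).
Each slice is an integer combination of E₁ = a₁b₁ᵀ and E₂ = a₂b₂ᵀ: S₁ = −E₁, S₂ = −6·E₂; reading off coefficients, c₁ = (-1, 0) and c₂ = (0, -6).
Hence T = (1, 3) ⊗ (3, 2) ⊗ (-1, 0) + (1, -1) ⊗ (1, -3) ⊗ (0, -6), so rank(T) ≤ 2.
These bounds meet, so rank(T) = 2.

2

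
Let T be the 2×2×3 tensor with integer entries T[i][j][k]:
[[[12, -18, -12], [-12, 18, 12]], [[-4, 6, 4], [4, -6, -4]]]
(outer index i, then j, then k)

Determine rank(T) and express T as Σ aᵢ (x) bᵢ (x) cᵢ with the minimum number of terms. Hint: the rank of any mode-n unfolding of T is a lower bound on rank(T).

Lower bound: T ≠ 0 (e.g. T[0,0,0] = 12), so rank(T) ≥ 1.
Upper bound: if T = a (x) b (x) c then every fibre of T is a multiple of the corresponding factor, so read the factors off the fibres through the nonzero entry T[0,0,0] = 12.
The mode-1 fibre T[:,0,0] = [12, -4] gives a = [3, -1] (primitive direction); the mode-2 fibre T[0,:,0] = [12, -12] gives b = [1, -1]; then c[k] = T[0,0,k] / (a[0]·b[0]) = [12, -18, -12] / 3 = [4, -6, -4].
Expanding [3, -1] (x) [1, -1] (x) [4, -6, -4] reproduces all 12 entries of T, so T = [3, -1] (x) [1, -1] (x) [4, -6, -4] and rank(T) ≤ 1.
These bounds meet, so rank(T) = 1.

rank(T) = 1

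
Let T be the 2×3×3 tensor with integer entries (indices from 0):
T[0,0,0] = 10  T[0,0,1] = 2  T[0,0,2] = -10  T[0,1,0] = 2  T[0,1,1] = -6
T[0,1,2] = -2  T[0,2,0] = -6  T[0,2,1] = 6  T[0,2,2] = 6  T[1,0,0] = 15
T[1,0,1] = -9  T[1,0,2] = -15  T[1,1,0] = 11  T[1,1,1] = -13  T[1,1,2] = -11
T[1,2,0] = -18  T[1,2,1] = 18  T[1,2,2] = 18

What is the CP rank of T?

2

Lower bound: in the mode-2 unfolding of T (rows indexed by j, columns by (i,k)) the 2×2 minor on rows j ∈ {0, 1}, columns (i,k) ∈ {(0,0), (0,1)} is det [[10, 2], [2, -6]] = -64 ≠ 0, so that unfolding has rank ≥ 2 and hence rank(T) ≥ 2 (CP rank is at least every unfolding rank, though it can be larger).
Upper bound: with S_k = T[:,:,k], the two rank-1 terms a₁b₁ᵀ, a₂b₂ᵀ are the rank-1 members of the pencil x·S₀ + y·S₁.
The 2×2 minor of x·S₀ + y·S₁ on rows {0,1}, columns {0,1} is 80·x² − 80·y² = 80·(x − y)(x + y), vanishing at (x:y) = (1:1) and (1:-1).
M₁ = S₀ + S₁ = [[12, -4, 0], [6, -2, 0]] = 2·(2, 1)(3, -1, 0)ᵀ and M₂ = S₀ − S₁ = [[8, 8, -12], [24, 24, -36]] = 4·(1, 3)(2, 2, -3)ᵀ, so take a₁ = (2, 1), b₁ = (3, -1, 0), a₂ = (1, 3), b₂ = (2, 2, -3).
Each slice is an integer combination of E₁ = a₁b₁ᵀ and E₂ = a₂b₂ᵀ: S₀ = E₁ + 2·E₂, S₁ = E₁ − 2·E₂, S₂ = −E₁ − 2·E₂; reading off coefficients, c₁ = (1, 1, -1) and c₂ = (2, -2, -2).
Hence T = (2, 1) ⊗ (3, -1, 0) ⊗ (1, 1, -1) + (1, 3) ⊗ (2, 2, -3) ⊗ (2, -2, -2), so rank(T) ≤ 2.
These bounds meet, so rank(T) = 2.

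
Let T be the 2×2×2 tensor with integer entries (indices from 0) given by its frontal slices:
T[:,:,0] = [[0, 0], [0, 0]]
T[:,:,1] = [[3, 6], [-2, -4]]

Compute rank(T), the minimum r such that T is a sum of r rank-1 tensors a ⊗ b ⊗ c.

1

Lower bound: T ≠ 0 (e.g. T[0,0,1] = 3), so rank(T) ≥ 1.
Upper bound: the mode-1 fibre T[:,0,1] = [3, -2] gives a = [3, -2] (primitive direction); the mode-2 fibre T[0,:,1] = [3, 6] gives b = [1, 2]; then c[k] = T[0,0,k] / (a[0]·b[0]) = [0, 3] / 3 = [0, 1].
Expanding [3, -2] ⊗ [1, 2] ⊗ [0, 1] reproduces all 8 entries of T, so T = [3, -2] ⊗ [1, 2] ⊗ [0, 1] and rank(T) ≤ 1.
These bounds meet, so rank(T) = 1.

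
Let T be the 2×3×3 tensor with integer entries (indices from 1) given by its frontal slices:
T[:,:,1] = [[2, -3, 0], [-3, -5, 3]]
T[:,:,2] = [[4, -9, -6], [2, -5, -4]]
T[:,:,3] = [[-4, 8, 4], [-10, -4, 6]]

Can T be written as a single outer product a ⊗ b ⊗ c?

The mode-2 unfolding of T (rows indexed by j, columns by (i,k) = (1,1), (1,2), (1,3), (2,1), (2,2), (2,3)) is [[2, 4, -4, -3, 2, -10], [-3, -9, 8, -5, -5, -4], [0, -6, 4, 3, -4, 6]].
There the 3×3 minor on rows j ∈ {1, 2, 3}, columns (i,k) ∈ {(1,1), (1,2), (2,1)} is det [[2, 4, -3], [-3, -9, -5], [0, -6, 3]] = -132 ≠ 0, so this unfolding has rank ≥ 3; CP rank is at least every unfolding rank, so rank(T) ≥ 3.
In particular rank(T) ≥ 3 > 1, so T is not rank-1.

No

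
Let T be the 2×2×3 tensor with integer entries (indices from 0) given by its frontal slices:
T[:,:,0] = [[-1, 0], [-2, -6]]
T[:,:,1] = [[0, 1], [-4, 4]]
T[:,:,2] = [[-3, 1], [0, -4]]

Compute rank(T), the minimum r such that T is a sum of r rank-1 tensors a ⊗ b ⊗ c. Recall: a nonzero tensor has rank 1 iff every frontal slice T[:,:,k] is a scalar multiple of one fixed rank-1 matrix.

3

Lower bound: the mode-3 unfolding of T (rows indexed by k, columns by (i,j) = (0,0), (0,1), (1,0), (1,1)) is [[-1, 0, -2, -6], [0, 1, -4, 4], [-3, 1, 0, -4]].
There the 3×3 minor on rows k ∈ {0, 1, 2}, columns (i,j) ∈ {(0,0), (0,1), (1,0)} is det [[-1, 0, -2], [0, 1, -4], [-3, 1, 0]] = -10 ≠ 0, so this unfolding has rank ≥ 3; CP rank is at least every unfolding rank, so rank(T) ≥ 3. (Unfolding ranks only ever bound the CP rank from below — rank(T) can be strictly larger than all of them — so the matching upper bound has to come from an explicit 3-term decomposition.)
Upper bound: T is a sum of 3 rank-1 terms, T = [0, 1] ⊗ [1, 1] ⊗ [-4, 0, -2] + [1, 0] ⊗ [2, -1] ⊗ [-1, 1, -2] + [1, 2] ⊗ [1, -1] ⊗ [1, -2, 1] (one valid choice — decompositions are not unique — normalised so each a, b is primitive with positive first nonzero entry; check it by expanding all entries), so rank(T) ≤ 3.
These bounds meet, so rank(T) = 3.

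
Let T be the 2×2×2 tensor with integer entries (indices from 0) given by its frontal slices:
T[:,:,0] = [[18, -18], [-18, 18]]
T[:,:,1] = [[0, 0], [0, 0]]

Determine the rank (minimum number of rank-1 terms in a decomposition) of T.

1

Lower bound: T ≠ 0 (e.g. T[0,0,0] = 18), so rank(T) ≥ 1.
Upper bound: if T = a (x) b (x) c then every fibre of T is a multiple of the corresponding factor, so read the factors off the fibres through the nonzero entry T[0,0,0] = 18.
The mode-1 fibre T[:,0,0] = [18, -18] gives a = [1, -1] (primitive direction); the mode-2 fibre T[0,:,0] = [18, -18] gives b = [1, -1]; then c[k] = T[0,0,k] / (a[0]·b[0]) = [18, 0] / 1 = [18, 0].
Expanding [1, -1] (x) [1, -1] (x) [18, 0] reproduces all 8 entries of T, so T = [1, -1] (x) [1, -1] (x) [18, 0] and rank(T) ≤ 1.
These bounds meet, so rank(T) = 1.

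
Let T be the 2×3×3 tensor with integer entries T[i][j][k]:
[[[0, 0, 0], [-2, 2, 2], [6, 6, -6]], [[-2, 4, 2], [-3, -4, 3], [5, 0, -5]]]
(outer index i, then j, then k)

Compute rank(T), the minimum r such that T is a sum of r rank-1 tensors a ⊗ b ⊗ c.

Lower bound: the mode-2 unfolding of T (rows indexed by j, columns by (i,k) = (0,0), (0,1), (0,2), (1,0), (1,1), (1,2)) is [[0, 0, 0, -2, 4, 2], [-2, 2, 2, -3, -4, 3], [6, 6, -6, 5, 0, -5]].
There the 3×3 minor on rows j ∈ {0, 1, 2}, columns (i,k) ∈ {(0,0), (0,1), (1,0)} is det [[0, 0, -2], [-2, 2, -3], [6, 6, 5]] = 48 ≠ 0, so this unfolding has rank ≥ 3; CP rank is at least every unfolding rank, so rank(T) ≥ 3. (This is only a lower bound: in general the CP rank may exceed every unfolding rank, so we still need to exhibit 3 rank-1 terms summing to T.)
Upper bound: T is a sum of 3 rank-1 terms, T = [0, 1] ⊗ [2, -1, -1] ⊗ [-1, 2, 1] + [1, 0] ⊗ [0, 1, 1] ⊗ [2, 4, -2] + [1, 1] ⊗ [0, 1, -1] ⊗ [-4, -2, 4] (one valid choice — decompositions are not unique — normalised so each a, b is primitive with positive first nonzero entry; check it by expanding all entries), so rank(T) ≤ 3.
These bounds meet, so rank(T) = 3.

3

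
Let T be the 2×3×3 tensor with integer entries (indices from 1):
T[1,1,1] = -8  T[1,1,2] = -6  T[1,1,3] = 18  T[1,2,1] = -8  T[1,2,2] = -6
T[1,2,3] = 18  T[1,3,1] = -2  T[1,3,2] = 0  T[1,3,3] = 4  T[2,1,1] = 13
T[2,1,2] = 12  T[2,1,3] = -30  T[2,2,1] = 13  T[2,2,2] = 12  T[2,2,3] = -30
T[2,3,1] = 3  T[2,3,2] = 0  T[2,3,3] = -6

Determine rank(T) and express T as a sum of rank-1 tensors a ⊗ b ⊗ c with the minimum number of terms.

rank(T) = 2

Lower bound: the mode-3 unfolding of T (rows indexed by k, columns by (i,j) = (1,1), (1,2), (1,3), (2,1), (2,2), (2,3)) is [[-8, -8, -2, 13, 13, 3], [-6, -6, 0, 12, 12, 0], [18, 18, 4, -30, -30, -6]].
There the 2×2 minor on rows k ∈ {1, 2}, columns (i,j) ∈ {(1,1), (1,3)} is det [[-8, -2], [-6, 0]] = -12 ≠ 0, so this unfolding has rank ≥ 2; CP rank is at least every unfolding rank, so rank(T) ≥ 2. (Flattening ranks never certify an upper bound on CP rank; for that we must actually write T with 2 rank-1 terms.)
Upper bound — finding two terms. Write S_k = T[:,:,k] for the frontal slices: S₁ = [[-8, -8, -2], [13, 13, 3]], S₂ = [[-6, -6, 0], [12, 12, 0]], S₃ = [[18, 18, 4], [-30, -30, -6]].
If T = a₁ ⊗ b₁ ⊗ c₁ + a₂ ⊗ b₂ ⊗ c₂ then each S_k = c₁[k]·a₁b₁ᵀ + c₂[k]·a₂b₂ᵀ. S₁ and S₂ are linearly independent, so a₁b₁ᵀ and a₂b₂ᵀ must span the same plane of matrices: they are the rank-1 matrices of the form x·S₁ + y·S₂.
The 2×2 minor of x·S₁ + y·S₂ on rows {1,2}, columns {1,3} is 2·x² + 6·xy = 2·(x + 3·y)(x), vanishing at (x:y) = (3:-1) and (0:1).
M₁ = 3·S₁ − S₂ = [[-18, -18, -6], [27, 27, 9]] = (-3)·[2, -3][3, 3, 1]ᵀ and M₂ = S₂ = [[-6, -6, 0], [12, 12, 0]] = (-6)·[1, -2][1, 1, 0]ᵀ, so take a₁ = [2, -3], b₁ = [3, 3, 1], a₂ = [1, -2], b₂ = [1, 1, 0].
Each slice is an integer combination of E₁ = a₁b₁ᵀ and E₂ = a₂b₂ᵀ: S₁ = −E₁ − 2·E₂, S₂ = −6·E₂, S₃ = 2·E₁ + 6·E₂; reading off coefficients, c₁ = [-1, 0, 2] and c₂ = [-2, -6, 6].
Hence T = [2, -3] ⊗ [3, 3, 1] ⊗ [-1, 0, 2] + [1, -2] ⊗ [1, 1, 0] ⊗ [-2, -6, 6], so rank(T) ≤ 2.
These bounds meet, so rank(T) = 2.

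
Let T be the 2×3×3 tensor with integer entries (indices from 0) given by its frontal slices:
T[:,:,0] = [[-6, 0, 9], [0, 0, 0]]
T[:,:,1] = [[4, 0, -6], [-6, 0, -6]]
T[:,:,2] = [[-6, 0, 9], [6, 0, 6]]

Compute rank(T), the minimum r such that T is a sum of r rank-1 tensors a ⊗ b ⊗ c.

2

Lower bound: the mode-1 unfolding of T (rows indexed by i, columns by (j,k) = (0,0), (0,1), (0,2), (1,0), (1,1), (1,2), (2,0), (2,1), (2,2)) is [[-6, 4, -6, 0, 0, 0, 9, -6, 9], [0, -6, 6, 0, 0, 0, 0, -6, 6]].
There the 2×2 minor on rows i ∈ {0, 1}, columns (j,k) ∈ {(0,0), (0,1)} is det [[-6, 4], [0, -6]] = 36 ≠ 0, so this unfolding has rank ≥ 2; CP rank is at least every unfolding rank, so rank(T) ≥ 2. (Unfolding ranks only ever bound the CP rank from below — rank(T) can be strictly larger than all of them — so the matching upper bound has to come from an explicit 2-term decomposition.)
Upper bound — finding two terms. Write S_k = T[:,:,k] for the frontal slices: S₀ = [[-6, 0, 9], [0, 0, 0]], S₁ = [[4, 0, -6], [-6, 0, -6]], S₂ = [[-6, 0, 9], [6, 0, 6]].
If T = a₁ ⊗ b₁ ⊗ c₁ + a₂ ⊗ b₂ ⊗ c₂ then each S_k = c₁[k]·a₁b₁ᵀ + c₂[k]·a₂b₂ᵀ. S₀ and S₁ are linearly independent, so a₁b₁ᵀ and a₂b₂ᵀ must span the same plane of matrices: they are the rank-1 matrices of the form x·S₀ + y·S₁.
The 2×2 minor of x·S₀ + y·S₁ on rows {0,1}, columns {0,2} is 90·xy − 60·y² = 30·(3·x − 2·y)(y), vanishing at (x:y) = (2:3) and (1:0).
M₁ = 2·S₀ + 3·S₁ = [[0, 0, 0], [-18, 0, -18]] = (-18)·(0, 1)(1, 0, 1)ᵀ and M₂ = S₀ = [[-6, 0, 9], [0, 0, 0]] = (-3)·(1, 0)(2, 0, -3)ᵀ, so take a₁ = (0, 1), b₁ = (1, 0, 1), a₂ = (1, 0), b₂ = (2, 0, -3).
Each slice is an integer combination of E₁ = a₁b₁ᵀ and E₂ = a₂b₂ᵀ: S₀ = −3·E₂, S₁ = −6·E₁ + 2·E₂, S₂ = 6·E₁ − 3·E₂; reading off coefficients, c₁ = (0, -6, 6) and c₂ = (-3, 2, -3).
Hence T = (0, 1) ⊗ (1, 0, 1) ⊗ (0, -6, 6) + (1, 0) ⊗ (2, 0, -3) ⊗ (-3, 2, -3), so rank(T) ≤ 2.
These bounds meet, so rank(T) = 2.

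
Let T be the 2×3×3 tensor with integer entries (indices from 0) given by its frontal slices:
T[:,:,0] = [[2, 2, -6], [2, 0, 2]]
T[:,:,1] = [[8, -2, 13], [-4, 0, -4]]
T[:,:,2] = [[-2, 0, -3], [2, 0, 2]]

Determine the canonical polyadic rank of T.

3

Lower bound: the mode-3 unfolding of T (rows indexed by k, columns by (i,j) = (0,0), (0,1), (0,2), (1,0), (1,1), (1,2)) is [[2, 2, -6, 2, 0, 2], [8, -2, 13, -4, 0, -4], [-2, 0, -3, 2, 0, 2]].
There the 3×3 minor on rows k ∈ {0, 1, 2}, columns (i,j) ∈ {(0,0), (0,1), (0,2)} is det [[2, 2, -6], [8, -2, 13], [-2, 0, -3]] = 32 ≠ 0, so this unfolding has rank ≥ 3; CP rank is at least every unfolding rank, so rank(T) ≥ 3. (Unfolding ranks only ever bound the CP rank from below — rank(T) can be strictly larger than all of them — so the matching upper bound has to come from an explicit 3-term decomposition.)
Upper bound: T is a sum of 3 rank-1 terms, T = [1, 0] ⊗ [1, 1, -2] ⊗ [2, -2, 0] + [1, 0] ⊗ [2, 0, 1] ⊗ [2, 1, 1] + [2, -1] ⊗ [1, 0, 1] ⊗ [-2, 4, -2] (written with every a and b primitive with positive leading entry and the scale carried by c; CP decompositions are not unique, and this one is verified by expanding entrywise), so rank(T) ≤ 3.
These bounds meet, so rank(T) = 3.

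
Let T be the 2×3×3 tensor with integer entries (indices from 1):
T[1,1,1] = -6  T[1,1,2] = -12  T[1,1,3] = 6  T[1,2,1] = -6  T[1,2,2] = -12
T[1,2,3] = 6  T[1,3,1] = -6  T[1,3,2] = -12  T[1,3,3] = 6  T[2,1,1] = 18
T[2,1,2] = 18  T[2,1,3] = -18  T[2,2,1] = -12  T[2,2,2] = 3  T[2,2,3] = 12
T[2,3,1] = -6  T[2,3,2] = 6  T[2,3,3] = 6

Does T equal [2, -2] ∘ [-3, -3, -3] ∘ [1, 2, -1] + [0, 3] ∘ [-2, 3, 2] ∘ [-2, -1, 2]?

Reconstruct entrywise from the claimed factors. For example, T[1,2,2] = -12 and Σₗ aₗ[1]bₗ[2]cₗ[2] = (2)·(-3)·(2) + (0)·(3)·(-1) = -12; checking all 18 entries, every one matches. The claim holds.

Yes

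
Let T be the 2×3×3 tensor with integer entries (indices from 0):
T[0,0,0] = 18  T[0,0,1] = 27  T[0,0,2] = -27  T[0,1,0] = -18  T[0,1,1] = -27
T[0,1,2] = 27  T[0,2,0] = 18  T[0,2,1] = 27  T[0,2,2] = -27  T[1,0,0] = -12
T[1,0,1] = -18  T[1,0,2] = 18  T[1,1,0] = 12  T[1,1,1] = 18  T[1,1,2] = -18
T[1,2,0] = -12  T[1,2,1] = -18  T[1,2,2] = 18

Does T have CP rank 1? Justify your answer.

If T = a ⊗ b ⊗ c then every fibre of T is a multiple of the corresponding factor, so read the factors off the fibres through the nonzero entry T[0,0,0] = 18.
The mode-1 fibre T[:,0,0] = [18, -12] gives a = [3, -2] (primitive direction); the mode-2 fibre T[0,:,0] = [18, -18, 18] gives b = [1, -1, 1]; then c[k] = T[0,0,k] / (a[0]·b[0]) = [18, 27, -27] / 3 = [6, 9, -9].
Expanding [3, -2] ⊗ [1, -1, 1] ⊗ [6, 9, -9] reproduces all 18 entries of T, so T = [3, -2] ⊗ [1, -1, 1] ⊗ [6, 9, -9] and rank(T) ≤ 1.
Equivalently every frontal slice T[:,:,k] is c[k] times the rank-1 matrix [3, -2] ⊗ [1, -1, 1]. So T has rank 1 (it is nonzero).

Yes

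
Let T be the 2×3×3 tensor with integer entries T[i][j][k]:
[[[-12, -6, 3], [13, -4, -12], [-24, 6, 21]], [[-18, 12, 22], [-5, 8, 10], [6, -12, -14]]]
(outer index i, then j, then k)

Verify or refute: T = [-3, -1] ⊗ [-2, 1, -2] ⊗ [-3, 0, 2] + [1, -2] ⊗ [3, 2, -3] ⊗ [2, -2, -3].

Yes

Reconstruct entrywise from the claimed factors. For example, T[1,2,0] = 6 and Σₗ aₗ[1]bₗ[2]cₗ[0] = (-1)·(-2)·(-3) + (-2)·(-3)·(2) = 6; checking all 18 entries, every one matches. The claim holds.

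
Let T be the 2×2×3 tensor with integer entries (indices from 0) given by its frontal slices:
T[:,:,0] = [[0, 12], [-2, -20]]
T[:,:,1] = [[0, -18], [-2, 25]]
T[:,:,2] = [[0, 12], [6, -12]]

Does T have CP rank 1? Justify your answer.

No

The mode-3 unfolding of T (rows indexed by k, columns by (i,j) = (0,0), (0,1), (1,0), (1,1)) is [[0, 12, -2, -20], [0, -18, -2, 25], [0, 12, 6, -12]].
There the 2×2 minor on rows k ∈ {0, 1}, columns (i,j) ∈ {(0,1), (1,0)} is det [[12, -2], [-18, -2]] = -60 ≠ 0, so this unfolding has rank ≥ 2; CP rank is at least every unfolding rank, so rank(T) ≥ 2.
In particular rank(T) ≥ 2 > 1, so T is not rank-1.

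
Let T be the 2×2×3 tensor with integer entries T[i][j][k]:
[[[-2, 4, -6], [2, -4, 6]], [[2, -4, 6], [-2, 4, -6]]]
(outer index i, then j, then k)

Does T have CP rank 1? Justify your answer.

Yes

If T = a ⊗ b ⊗ c then every fibre of T is a multiple of the corresponding factor, so read the factors off the fibres through the nonzero entry T[0,0,0] = -2.
The mode-1 fibre T[:,0,0] = [-2, 2] gives a = [1, -1] (primitive direction); the mode-2 fibre T[0,:,0] = [-2, 2] gives b = [1, -1]; then c[k] = T[0,0,k] / (a[0]·b[0]) = [-2, 4, -6] / 1 = [-2, 4, -6].
Expanding [1, -1] ⊗ [1, -1] ⊗ [-2, 4, -6] reproduces all 12 entries of T, so T = [1, -1] ⊗ [1, -1] ⊗ [-2, 4, -6] and rank(T) ≤ 1.
Equivalently every frontal slice T[:,:,k] is c[k] times the rank-1 matrix [1, -1] ⊗ [1, -1]. So T has rank 1 (it is nonzero).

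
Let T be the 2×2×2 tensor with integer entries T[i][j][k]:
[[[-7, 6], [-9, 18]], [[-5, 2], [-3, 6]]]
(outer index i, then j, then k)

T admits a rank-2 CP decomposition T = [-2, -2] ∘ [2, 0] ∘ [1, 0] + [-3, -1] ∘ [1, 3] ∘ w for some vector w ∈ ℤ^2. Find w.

Subtract the known terms from T to get the rank-1 residual R = [-3, -1] ∘ [1, 3] ∘ w, so R[i,j,k] = a[i]·b[j]·w[k]. Pick indices with nonzero a[0]·b[0] = (-3)·(1) = -3. Only the fibre through (0,0,·) is needed: R[0,0,:] = T[0,0,:] − Σₗ aₗ[0]bₗ[0]cₗ = [-7, 6] − (-2)·(2)·[1, 0] = [-3, 6]. Then w[k] = R[0,0,k] / -3 for each k, giving w = [-3, 6] / -3 = [1, -2].

w = [1, -2]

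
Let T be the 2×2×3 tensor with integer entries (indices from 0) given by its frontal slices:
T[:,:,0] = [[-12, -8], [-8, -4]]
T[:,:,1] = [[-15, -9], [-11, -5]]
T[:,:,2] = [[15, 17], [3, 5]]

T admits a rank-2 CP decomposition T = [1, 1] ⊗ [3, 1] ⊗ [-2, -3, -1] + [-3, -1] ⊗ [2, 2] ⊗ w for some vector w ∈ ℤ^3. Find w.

w = [1, 1, -3]

Subtract the known terms from T to get the rank-1 residual R = [-3, -1] ⊗ [2, 2] ⊗ w, so R[i,j,k] = a[i]·b[j]·w[k]. Pick indices with nonzero a[0]·b[0] = (-3)·(2) = -6. Only the fibre through (0,0,·) is needed: R[0,0,:] = T[0,0,:] − Σₗ aₗ[0]bₗ[0]cₗ = [-12, -15, 15] − (1)·(3)·[-2, -3, -1] = [-6, -6, 18]. Then w[k] = R[0,0,k] / -6 for each k, giving w = [-6, -6, 18] / -6 = [1, 1, -3].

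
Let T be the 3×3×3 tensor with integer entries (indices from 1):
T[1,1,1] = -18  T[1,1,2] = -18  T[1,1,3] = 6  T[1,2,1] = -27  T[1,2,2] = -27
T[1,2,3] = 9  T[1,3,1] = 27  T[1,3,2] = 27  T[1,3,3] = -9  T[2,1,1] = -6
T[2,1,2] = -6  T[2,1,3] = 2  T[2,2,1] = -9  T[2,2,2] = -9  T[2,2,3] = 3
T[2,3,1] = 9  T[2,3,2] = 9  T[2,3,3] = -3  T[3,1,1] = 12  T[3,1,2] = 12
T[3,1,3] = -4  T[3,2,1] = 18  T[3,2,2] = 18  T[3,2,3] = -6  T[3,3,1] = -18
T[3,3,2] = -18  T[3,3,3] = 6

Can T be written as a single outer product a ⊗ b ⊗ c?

Yes

If T = a ⊗ b ⊗ c then every fibre of T is a multiple of the corresponding factor, so read the factors off the fibres through the nonzero entry T[1,1,1] = -18.
The mode-1 fibre T[:,1,1] = [-18, -6, 12] gives a = [3, 1, -2] (primitive direction); the mode-2 fibre T[1,:,1] = [-18, -27, 27] gives b = [2, 3, -3]; then c[k] = T[1,1,k] / (a[1]·b[1]) = [-18, -18, 6] / 6 = [-3, -3, 1].
Expanding [3, 1, -2] ⊗ [2, 3, -3] ⊗ [-3, -3, 1] reproduces all 27 entries of T, so T = [3, 1, -2] ⊗ [2, 3, -3] ⊗ [-3, -3, 1] and rank(T) ≤ 1.
Equivalently every frontal slice T[:,:,k] is c[k] times the rank-1 matrix [3, 1, -2] ⊗ [2, 3, -3]. So T has rank 1 (it is nonzero).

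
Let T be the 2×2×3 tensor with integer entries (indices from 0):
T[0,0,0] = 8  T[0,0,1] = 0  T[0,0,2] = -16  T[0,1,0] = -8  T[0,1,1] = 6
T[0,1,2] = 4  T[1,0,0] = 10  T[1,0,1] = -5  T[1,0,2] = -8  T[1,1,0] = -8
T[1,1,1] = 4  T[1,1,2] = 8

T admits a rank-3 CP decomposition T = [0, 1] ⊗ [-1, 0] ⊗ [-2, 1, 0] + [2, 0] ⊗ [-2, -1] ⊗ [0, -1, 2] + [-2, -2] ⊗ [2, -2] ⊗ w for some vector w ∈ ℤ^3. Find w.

w = [-2, 1, 2]

Subtract the known terms from T to get the rank-1 residual R = [-2, -2] ⊗ [2, -2] ⊗ w, so R[i,j,k] = a[i]·b[j]·w[k]. Pick indices with nonzero a[0]·b[0] = (-2)·(2) = -4. Only the fibre through (0,0,·) is needed: R[0,0,:] = T[0,0,:] − Σₗ aₗ[0]bₗ[0]cₗ = [8, 0, -16] − (0)·(-1)·[-2, 1, 0] − (2)·(-2)·[0, -1, 2] = [8, -4, -8]. Then w[k] = R[0,0,k] / -4 for each k, giving w = [8, -4, -8] / -4 = [-2, 1, 2].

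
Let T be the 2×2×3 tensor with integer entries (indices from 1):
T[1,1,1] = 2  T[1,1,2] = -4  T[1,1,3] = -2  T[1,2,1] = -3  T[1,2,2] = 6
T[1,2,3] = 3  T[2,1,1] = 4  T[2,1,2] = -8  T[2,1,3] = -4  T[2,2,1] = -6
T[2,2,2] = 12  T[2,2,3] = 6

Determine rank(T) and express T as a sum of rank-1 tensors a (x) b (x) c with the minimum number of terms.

Lower bound: T ≠ 0 (e.g. T[1,1,1] = 2), so rank(T) ≥ 1.
Upper bound: if T = a (x) b (x) c then every fibre of T is a multiple of the corresponding factor, so read the factors off the fibres through the nonzero entry T[1,1,1] = 2.
The mode-1 fibre T[:,1,1] = [2, 4] gives a = (1, 2) (primitive direction); the mode-2 fibre T[1,:,1] = [2, -3] gives b = (2, -3); then c[k] = T[1,1,k] / (a[1]·b[1]) = [2, -4, -2] / 2 = (1, -2, -1).
Expanding (1, 2) (x) (2, -3) (x) (1, -2, -1) reproduces all 12 entries of T, so T = (1, 2) (x) (2, -3) (x) (1, -2, -1) and rank(T) ≤ 1.
These bounds meet, so rank(T) = 1.
Check entry T[2,1,2] = -8: (2)·(2)·(-2) = -8.

rank(T) = 1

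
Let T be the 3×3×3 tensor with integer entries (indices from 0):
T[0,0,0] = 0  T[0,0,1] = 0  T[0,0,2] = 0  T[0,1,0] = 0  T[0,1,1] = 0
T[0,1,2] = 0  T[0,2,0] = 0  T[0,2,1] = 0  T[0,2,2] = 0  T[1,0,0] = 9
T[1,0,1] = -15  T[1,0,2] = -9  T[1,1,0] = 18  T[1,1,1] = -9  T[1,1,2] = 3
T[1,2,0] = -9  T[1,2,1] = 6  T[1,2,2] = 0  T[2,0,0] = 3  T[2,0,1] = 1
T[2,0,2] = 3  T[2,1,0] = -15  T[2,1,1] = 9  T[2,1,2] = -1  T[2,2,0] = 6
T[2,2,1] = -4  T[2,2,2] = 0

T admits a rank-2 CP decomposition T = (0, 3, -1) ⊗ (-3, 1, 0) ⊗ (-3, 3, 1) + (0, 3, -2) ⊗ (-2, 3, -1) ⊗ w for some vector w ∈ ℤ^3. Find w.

w = (3, -2, 0)

Subtract the known terms from T to get the rank-1 residual R = (0, 3, -2) ⊗ (-2, 3, -1) ⊗ w, so R[i,j,k] = a[i]·b[j]·w[k]. Pick indices with nonzero a[1]·b[0] = (3)·(-2) = -6. Only the fibre through (1,0,·) is needed: R[1,0,:] = T[1,0,:] − Σₗ aₗ[1]bₗ[0]cₗ = [9, -15, -9] − (3)·(-3)·(-3, 3, 1) = [-18, 12, 0]. Then w[k] = R[1,0,k] / -6 for each k, giving w = [-18, 12, 0] / -6 = (3, -2, 0).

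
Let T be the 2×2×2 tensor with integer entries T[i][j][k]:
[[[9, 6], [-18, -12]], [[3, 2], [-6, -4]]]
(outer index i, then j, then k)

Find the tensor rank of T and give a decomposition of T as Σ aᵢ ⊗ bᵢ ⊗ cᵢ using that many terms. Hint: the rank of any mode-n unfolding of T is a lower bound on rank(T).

rank(T) = 1

Lower bound: T ≠ 0 (e.g. T[0,0,0] = 9), so rank(T) ≥ 1.
Upper bound: if T = a ⊗ b ⊗ c then every fibre of T is a multiple of the corresponding factor, so read the factors off the fibres through the nonzero entry T[0,0,0] = 9.
The mode-1 fibre T[:,0,0] = [9, 3] gives a = [3, 1] (primitive direction); the mode-2 fibre T[0,:,0] = [9, -18] gives b = [1, -2]; then c[k] = T[0,0,k] / (a[0]·b[0]) = [9, 6] / 3 = [3, 2].
Expanding [3, 1] ⊗ [1, -2] ⊗ [3, 2] reproduces all 8 entries of T, so T = [3, 1] ⊗ [1, -2] ⊗ [3, 2] and rank(T) ≤ 1.
These bounds meet, so rank(T) = 1.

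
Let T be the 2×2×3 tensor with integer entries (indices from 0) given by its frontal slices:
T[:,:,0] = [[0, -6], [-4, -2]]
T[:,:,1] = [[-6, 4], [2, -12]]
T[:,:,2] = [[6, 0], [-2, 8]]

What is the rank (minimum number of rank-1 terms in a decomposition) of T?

3

Lower bound: in the mode-3 unfolding of T (rows indexed by k, columns by (i,j)) the 3×3 minor on rows k ∈ {0, 1, 2}, columns (i,j) ∈ {(0,0), (0,1), (1,0)} is det [[0, -6, -4], [-6, 4, 2], [6, 0, -2]] = 96 ≠ 0, so that unfolding has rank ≥ 3 and hence rank(T) ≥ 3 (CP rank is at least every unfolding rank, though it can be larger).
Upper bound: T is a sum of 3 rank-1 terms, T = (1, -1) (x) (0, 1) (x) (2, 0, 4) + (1, -1) (x) (1, -2) (x) (2, -4, 4) + (1, 1) (x) (1, 2) (x) (-2, -2, 2) (one valid choice — decompositions are not unique — normalised so each a, b is primitive with positive first nonzero entry; check it by expanding all entries), so rank(T) ≤ 3.
These bounds meet, so rank(T) = 3.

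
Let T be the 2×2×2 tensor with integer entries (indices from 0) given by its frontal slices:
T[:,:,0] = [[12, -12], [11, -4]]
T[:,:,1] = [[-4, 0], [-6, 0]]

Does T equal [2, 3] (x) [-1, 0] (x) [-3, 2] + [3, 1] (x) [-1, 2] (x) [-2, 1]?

Reconstruct entry (0,0,1) from the claimed factors: Σₗ aₗ[0]bₗ[0]cₗ[1] = (2)·(-1)·(2) + (3)·(-1)·(1) = -7, but T[0,0,1] = -4. The claim is false.

No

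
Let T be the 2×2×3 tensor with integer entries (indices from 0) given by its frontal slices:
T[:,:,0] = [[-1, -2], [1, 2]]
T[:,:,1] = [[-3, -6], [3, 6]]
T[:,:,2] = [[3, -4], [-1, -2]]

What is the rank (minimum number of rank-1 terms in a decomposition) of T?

2

Lower bound: the mode-3 unfolding of T (rows indexed by k, columns by (i,j) = (0,0), (0,1), (1,0), (1,1)) is [[-1, -2, 1, 2], [-3, -6, 3, 6], [3, -4, -1, -2]].
There the 2×2 minor on rows k ∈ {0, 2}, columns (i,j) ∈ {(0,0), (0,1)} is det [[-1, -2], [3, -4]] = 10 ≠ 0, so this unfolding has rank ≥ 2; CP rank is at least every unfolding rank, so rank(T) ≥ 2. (Unfolding ranks only ever bound the CP rank from below — rank(T) can be strictly larger than all of them — so the matching upper bound has to come from an explicit 2-term decomposition.)
Upper bound — finding two terms. Write S_k = T[:,:,k] for the frontal slices: S₀ = [[-1, -2], [1, 2]], S₁ = [[-3, -6], [3, 6]], S₂ = [[3, -4], [-1, -2]].
If T = a₁ ⊗ b₁ ⊗ c₁ + a₂ ⊗ b₂ ⊗ c₂ then each S_k = c₁[k]·a₁b₁ᵀ + c₂[k]·a₂b₂ᵀ. S₀ and S₂ are linearly independent, so a₁b₁ᵀ and a₂b₂ᵀ must span the same plane of matrices: they are the rank-1 matrices of the form x·S₀ + y·S₂.
det(x·S₀ + y·S₂) is 10·xy − 10·y² = 10·(x − y)(y), vanishing at (x:y) = (1:1) and (1:0).
M₁ = S₀ + S₂ = [[2, -6], [0, 0]] = 2·[1, 0][1, -3]ᵀ and M₂ = S₀ = [[-1, -2], [1, 2]] = −[1, -1][1, 2]ᵀ, so take a₁ = [1, 0], b₁ = [1, -3], a₂ = [1, -1], b₂ = [1, 2].
Each slice is an integer combination of E₁ = a₁b₁ᵀ and E₂ = a₂b₂ᵀ: S₀ = −E₂, S₁ = −3·E₂, S₂ = 2·E₁ + E₂; reading off coefficients, c₁ = [0, 0, 2] and c₂ = [-1, -3, 1].
Hence T = [1, 0] ⊗ [1, -3] ⊗ [0, 0, 2] + [1, -1] ⊗ [1, 2] ⊗ [-1, -3, 1], so rank(T) ≤ 2.
These bounds meet, so rank(T) = 2.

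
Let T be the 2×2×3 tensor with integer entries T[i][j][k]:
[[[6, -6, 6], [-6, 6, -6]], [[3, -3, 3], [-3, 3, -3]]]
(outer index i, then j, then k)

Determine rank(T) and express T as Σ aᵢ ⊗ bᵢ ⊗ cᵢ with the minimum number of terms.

rank(T) = 1

Lower bound: T ≠ 0 (e.g. T[0,0,0] = 6), so rank(T) ≥ 1.
Upper bound: if T = a ⊗ b ⊗ c then every fibre of T is a multiple of the corresponding factor, so read the factors off the fibres through the nonzero entry T[0,0,0] = 6.
The mode-1 fibre T[:,0,0] = [6, 3] gives a = [2, 1] (primitive direction); the mode-2 fibre T[0,:,0] = [6, -6] gives b = [1, -1]; then c[k] = T[0,0,k] / (a[0]·b[0]) = [6, -6, 6] / 2 = [3, -3, 3].
Expanding [2, 1] ⊗ [1, -1] ⊗ [3, -3, 3] reproduces all 12 entries of T, so T = [2, 1] ⊗ [1, -1] ⊗ [3, -3, 3] and rank(T) ≤ 1.
These bounds meet, so rank(T) = 1.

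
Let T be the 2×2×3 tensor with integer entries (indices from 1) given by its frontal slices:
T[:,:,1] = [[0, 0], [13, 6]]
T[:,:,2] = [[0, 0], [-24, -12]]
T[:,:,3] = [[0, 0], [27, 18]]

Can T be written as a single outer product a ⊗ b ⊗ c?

The mode-3 unfolding of T (rows indexed by k, columns by (i,j) = (1,1), (1,2), (2,1), (2,2)) is [[0, 0, 13, 6], [0, 0, -24, -12], [0, 0, 27, 18]].
There the 2×2 minor on rows k ∈ {1, 2}, columns (i,j) ∈ {(2,1), (2,2)} is det [[13, 6], [-24, -12]] = -12 ≠ 0, so this unfolding has rank ≥ 2; CP rank is at least every unfolding rank, so rank(T) ≥ 2.
In particular rank(T) ≥ 2 > 1, so T is not rank-1.

No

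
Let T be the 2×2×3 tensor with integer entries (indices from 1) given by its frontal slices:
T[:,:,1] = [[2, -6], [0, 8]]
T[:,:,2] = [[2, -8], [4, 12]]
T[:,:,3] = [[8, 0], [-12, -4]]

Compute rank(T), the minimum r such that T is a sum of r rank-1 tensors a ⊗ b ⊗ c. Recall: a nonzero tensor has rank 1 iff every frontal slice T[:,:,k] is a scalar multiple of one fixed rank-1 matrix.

Lower bound: the mode-3 unfolding of T (rows indexed by k, columns by (i,j) = (1,1), (1,2), (2,1), (2,2)) is [[2, -6, 0, 8], [2, -8, 4, 12], [8, 0, -12, -4]].
There the 3×3 minor on rows k ∈ {1, 2, 3}, columns (i,j) ∈ {(1,1), (1,2), (2,1)} is det [[2, -6, 0], [2, -8, 4], [8, 0, -12]] = -144 ≠ 0, so this unfolding has rank ≥ 3; CP rank is at least every unfolding rank, so rank(T) ≥ 3. (This is only a lower bound: in general the CP rank may exceed every unfolding rank, so we still need to exhibit 3 rank-1 terms summing to T.)
Upper bound: T is a sum of 3 rank-1 terms, T = (1, -2) ⊗ (1, 1) ⊗ (-2, -4, 4) + (1, -1) ⊗ (1, -1) ⊗ (4, 4, 4) + (1, 0) ⊗ (1, 0) ⊗ (0, 2, 0) (one valid choice — decompositions are not unique — normalised so each a, b is primitive with positive first nonzero entry; check it by expanding all entries), so rank(T) ≤ 3.
These bounds meet, so rank(T) = 3.
Check entry T[1,1,1] = 2: (1)·(1)·(-2) + (1)·(1)·(4) + (1)·(1)·(0) = 2.

3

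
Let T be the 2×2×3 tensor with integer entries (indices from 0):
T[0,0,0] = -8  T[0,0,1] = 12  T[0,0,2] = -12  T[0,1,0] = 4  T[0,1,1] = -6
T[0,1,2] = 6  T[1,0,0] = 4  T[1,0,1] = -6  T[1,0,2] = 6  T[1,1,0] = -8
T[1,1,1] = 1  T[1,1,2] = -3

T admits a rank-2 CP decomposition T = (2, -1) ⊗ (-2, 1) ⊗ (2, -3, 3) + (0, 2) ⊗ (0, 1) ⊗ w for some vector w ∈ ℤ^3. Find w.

Subtract the known terms from T to get the rank-1 residual R = (0, 2) ⊗ (0, 1) ⊗ w, so R[i,j,k] = a[i]·b[j]·w[k]. Pick indices with nonzero a[1]·b[1] = (2)·(1) = 2. Only the fibre through (1,1,·) is needed: R[1,1,:] = T[1,1,:] − Σₗ aₗ[1]bₗ[1]cₗ = [-8, 1, -3] − (-1)·(1)·(2, -3, 3) = [-6, -2, 0]. Then w[k] = R[1,1,k] / 2 for each k, giving w = [-6, -2, 0] / 2 = (-3, -1, 0).

w = (-3, -1, 0)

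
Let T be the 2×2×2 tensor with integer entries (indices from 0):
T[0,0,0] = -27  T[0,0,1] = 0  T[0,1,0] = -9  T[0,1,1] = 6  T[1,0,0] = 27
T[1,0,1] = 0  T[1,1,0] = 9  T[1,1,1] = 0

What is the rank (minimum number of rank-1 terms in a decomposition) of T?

2

Lower bound: in the mode-2 unfolding of T (rows indexed by j, columns by (i,k)) the 2×2 minor on rows j ∈ {0, 1}, columns (i,k) ∈ {(0,0), (0,1)} is det [[-27, 0], [-9, 6]] = -162 ≠ 0, so that unfolding has rank ≥ 2 and hence rank(T) ≥ 2 (CP rank is at least every unfolding rank, though it can be larger).
Upper bound: with S_k = T[:,:,k], the two rank-1 terms a₁b₁ᵀ, a₂b₂ᵀ are the rank-1 members of the pencil x·S₀ + y·S₁.
det(x·S₀ + y·S₁) is −162·xy = (-162)·(y)(x), vanishing at (x:y) = (1:0) and (0:1).
M₁ = S₀ = [[-27, -9], [27, 9]] = (-9)·[1, -1][3, 1]ᵀ and M₂ = S₁ = [[0, 6], [0, 0]] = 6·[1, 0][0, 1]ᵀ, so take a₁ = [1, -1], b₁ = [3, 1], a₂ = [1, 0], b₂ = [0, 1].
Each slice is an integer combination of E₁ = a₁b₁ᵀ and E₂ = a₂b₂ᵀ: S₀ = −9·E₁, S₁ = 6·E₂; reading off coefficients, c₁ = [-9, 0] and c₂ = [0, 6].
Hence T = [1, -1] ⊗ [3, 1] ⊗ [-9, 0] + [1, 0] ⊗ [0, 1] ⊗ [0, 6], so rank(T) ≤ 2.
These bounds meet, so rank(T) = 2.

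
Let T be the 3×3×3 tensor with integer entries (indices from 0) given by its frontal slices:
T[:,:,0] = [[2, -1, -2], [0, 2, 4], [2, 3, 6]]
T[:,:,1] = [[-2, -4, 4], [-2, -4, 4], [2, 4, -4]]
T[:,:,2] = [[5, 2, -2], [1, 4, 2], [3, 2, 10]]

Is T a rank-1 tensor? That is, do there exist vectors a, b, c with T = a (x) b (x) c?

No

The mode-2 unfolding of T (rows indexed by j, columns by (i,k) = (0,0), (0,1), (0,2), (1,0), (1,1), (1,2), (2,0), (2,1), (2,2)) is [[2, -2, 5, 0, -2, 1, 2, 2, 3], [-1, -4, 2, 2, -4, 4, 3, 4, 2], [-2, 4, -2, 4, 4, 2, 6, -4, 10]].
There the 3×3 minor on rows j ∈ {0, 1, 2}, columns (i,k) ∈ {(0,0), (0,1), (0,2)} is det [[2, -2, 5], [-1, -4, 2], [-2, 4, -2]] = -48 ≠ 0, so this unfolding has rank ≥ 3; CP rank is at least every unfolding rank, so rank(T) ≥ 3.
In particular rank(T) ≥ 3 > 1, so T is not rank-1.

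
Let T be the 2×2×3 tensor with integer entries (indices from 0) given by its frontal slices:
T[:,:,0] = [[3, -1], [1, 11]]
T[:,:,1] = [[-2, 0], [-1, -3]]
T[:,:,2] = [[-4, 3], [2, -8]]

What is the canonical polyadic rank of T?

Lower bound: in the mode-3 unfolding of T (rows indexed by k, columns by (i,j)) the 3×3 minor on rows k ∈ {0, 1, 2}, columns (i,j) ∈ {(0,0), (0,1), (1,0)} is det [[3, -1, 1], [-2, 0, -1], [-4, 3, 2]] = -5 ≠ 0, so that unfolding has rank ≥ 3 and hence rank(T) ≥ 3 (CP rank is at least every unfolding rank, though it can be larger).
Upper bound: T is a sum of 3 rank-1 terms, T = [1, -2] ∘ [1, -2] ∘ [2, 0, -1] + [1, -1] ∘ [1, -1] ∘ [-1, -1, -2] + [1, 2] ∘ [1, 1] ∘ [2, -1, -1] (one valid choice — decompositions are not unique — normalised so each a, b is primitive with positive first nonzero entry; check it by expanding all entries), so rank(T) ≤ 3.
These bounds meet, so rank(T) = 3.

3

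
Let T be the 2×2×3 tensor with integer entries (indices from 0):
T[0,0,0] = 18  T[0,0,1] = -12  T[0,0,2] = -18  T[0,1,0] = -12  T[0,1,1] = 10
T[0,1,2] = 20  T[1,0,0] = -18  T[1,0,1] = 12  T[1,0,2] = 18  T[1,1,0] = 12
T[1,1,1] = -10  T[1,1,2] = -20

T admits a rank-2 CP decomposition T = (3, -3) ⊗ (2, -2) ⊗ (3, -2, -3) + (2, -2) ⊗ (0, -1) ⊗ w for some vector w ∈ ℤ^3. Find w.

Subtract the known terms from T to get the rank-1 residual R = (2, -2) ⊗ (0, -1) ⊗ w, so R[i,j,k] = a[i]·b[j]·w[k]. Pick indices with nonzero a[0]·b[1] = (2)·(-1) = -2. Only the fibre through (0,1,·) is needed: R[0,1,:] = T[0,1,:] − Σₗ aₗ[0]bₗ[1]cₗ = [-12, 10, 20] − (3)·(-2)·(3, -2, -3) = [6, -2, 2]. Then w[k] = R[0,1,k] / -2 for each k, giving w = [6, -2, 2] / -2 = (-3, 1, -1).

w = (-3, 1, -1)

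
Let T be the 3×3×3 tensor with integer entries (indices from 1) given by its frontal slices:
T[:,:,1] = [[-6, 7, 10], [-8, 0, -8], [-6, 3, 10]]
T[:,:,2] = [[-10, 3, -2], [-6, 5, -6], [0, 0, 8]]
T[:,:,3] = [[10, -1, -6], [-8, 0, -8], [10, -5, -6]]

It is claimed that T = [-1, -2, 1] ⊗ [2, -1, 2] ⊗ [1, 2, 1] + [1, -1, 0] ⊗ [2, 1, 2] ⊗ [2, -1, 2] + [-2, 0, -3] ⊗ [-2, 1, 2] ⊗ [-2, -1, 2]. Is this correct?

No

Reconstruct entry (3,1,1) from the claimed factors: Σₗ aₗ[3]bₗ[1]cₗ[1] = (1)·(2)·(1) + (0)·(2)·(2) + (-3)·(-2)·(-2) = -10, but T[3,1,1] = -6. The claim is false.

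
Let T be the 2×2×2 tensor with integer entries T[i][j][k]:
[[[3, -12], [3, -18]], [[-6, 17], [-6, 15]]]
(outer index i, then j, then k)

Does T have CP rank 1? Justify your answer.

No

The mode-3 unfolding of T (rows indexed by k, columns by (i,j) = (0,0), (0,1), (1,0), (1,1)) is [[3, 3, -6, -6], [-12, -18, 17, 15]].
There the 2×2 minor on rows k ∈ {0, 1}, columns (i,j) ∈ {(0,0), (0,1)} is det [[3, 3], [-12, -18]] = -18 ≠ 0, so this unfolding has rank ≥ 2; CP rank is at least every unfolding rank, so rank(T) ≥ 2.
In particular rank(T) ≥ 2 > 1, so T is not rank-1.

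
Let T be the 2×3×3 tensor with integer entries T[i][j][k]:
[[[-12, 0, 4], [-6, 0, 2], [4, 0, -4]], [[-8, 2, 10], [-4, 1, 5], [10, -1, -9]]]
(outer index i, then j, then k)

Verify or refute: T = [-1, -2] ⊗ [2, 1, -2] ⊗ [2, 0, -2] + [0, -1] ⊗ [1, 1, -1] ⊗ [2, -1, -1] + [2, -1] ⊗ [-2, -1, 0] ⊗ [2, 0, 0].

Reconstruct entry (1,0,0) from the claimed factors: Σₗ aₗ[1]bₗ[0]cₗ[0] = (-2)·(2)·(2) + (-1)·(1)·(2) + (-1)·(-2)·(2) = -6, but T[1,0,0] = -8. The claim is false.

No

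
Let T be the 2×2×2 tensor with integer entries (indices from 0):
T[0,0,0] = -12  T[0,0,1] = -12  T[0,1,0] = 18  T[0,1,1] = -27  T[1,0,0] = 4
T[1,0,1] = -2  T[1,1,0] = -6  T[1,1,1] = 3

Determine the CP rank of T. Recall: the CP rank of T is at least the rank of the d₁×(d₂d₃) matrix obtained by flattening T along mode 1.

Lower bound: in the mode-2 unfolding of T (rows indexed by j, columns by (i,k)) the 2×2 minor on rows j ∈ {0, 1}, columns (i,k) ∈ {(0,0), (0,1)} is det [[-12, -12], [18, -27]] = 540 ≠ 0, so that unfolding has rank ≥ 2 and hence rank(T) ≥ 2 (CP rank is at least every unfolding rank, though it can be larger).
Upper bound: with S_k = T[:,:,k], the two rank-1 terms a₁b₁ᵀ, a₂b₂ᵀ are the rank-1 members of the pencil x·S₀ + y·S₁.
det(x·S₀ + y·S₁) is 180·xy − 90·y² = 90·(2·x − y)(y), vanishing at (x:y) = (1:2) and (1:0).
M₁ = S₀ + 2·S₁ = [[-36, -36], [0, 0]] = (-36)·[1, 0][1, 1]ᵀ and M₂ = S₀ = [[-12, 18], [4, -6]] = (-2)·[3, -1][2, -3]ᵀ, so take a₁ = [1, 0], b₁ = [1, 1], a₂ = [3, -1], b₂ = [2, -3].
Each slice is an integer combination of E₁ = a₁b₁ᵀ and E₂ = a₂b₂ᵀ: S₀ = −2·E₂, S₁ = −18·E₁ + E₂; reading off coefficients, c₁ = [0, -18] and c₂ = [-2, 1].
Hence T = [1, 0] ⊗ [1, 1] ⊗ [0, -18] + [3, -1] ⊗ [2, -3] ⊗ [-2, 1], so rank(T) ≤ 2.
These bounds meet, so rank(T) = 2.

2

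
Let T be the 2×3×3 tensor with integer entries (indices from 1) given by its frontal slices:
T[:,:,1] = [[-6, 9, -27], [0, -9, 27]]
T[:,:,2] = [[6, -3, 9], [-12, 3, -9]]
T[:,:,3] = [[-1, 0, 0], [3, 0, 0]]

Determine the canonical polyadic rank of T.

Lower bound: the mode-3 unfolding of T (rows indexed by k, columns by (i,j) = (1,1), (1,2), (1,3), (2,1), (2,2), (2,3)) is [[-6, 9, -27, 0, -9, 27], [6, -3, 9, -12, 3, -9], [-1, 0, 0, 3, 0, 0]].
There the 2×2 minor on rows k ∈ {1, 2}, columns (i,j) ∈ {(1,1), (1,2)} is det [[-6, 9], [6, -3]] = -36 ≠ 0, so this unfolding has rank ≥ 2; CP rank is at least every unfolding rank, so rank(T) ≥ 2. (Flattening ranks never certify an upper bound on CP rank; for that we must actually write T with 2 rank-1 terms.)
Upper bound — finding two terms. Write S_k = T[:,:,k] for the frontal slices: S₁ = [[-6, 9, -27], [0, -9, 27]], S₂ = [[6, -3, 9], [-12, 3, -9]], S₃ = [[-1, 0, 0], [3, 0, 0]].
If T = a₁ (x) b₁ (x) c₁ + a₂ (x) b₂ (x) c₂ then each S_k = c₁[k]·a₁b₁ᵀ + c₂[k]·a₂b₂ᵀ. S₁ and S₂ are linearly independent, so a₁b₁ᵀ and a₂b₂ᵀ must span the same plane of matrices: they are the rank-1 matrices of the form x·S₁ + y·S₂.
The 2×2 minor of x·S₁ + y·S₂ on rows {1,2}, columns {1,2} is 54·x² + 36·xy − 18·y² = 18·(3·x − y)(x + y), vanishing at (x:y) = (1:3) and (1:-1).
M₁ = S₁ + 3·S₂ = [[12, 0, 0], [-36, 0, 0]] = 12·[1, -3][1, 0, 0]ᵀ and M₂ = S₁ − S₂ = [[-12, 12, -36], [12, -12, 36]] = (-12)·[1, -1][1, -1, 3]ᵀ, so take a₁ = [1, -3], b₁ = [1, 0, 0], a₂ = [1, -1], b₂ = [1, -1, 3].
Each slice is an integer combination of E₁ = a₁b₁ᵀ and E₂ = a₂b₂ᵀ: S₁ = 3·E₁ − 9·E₂, S₂ = 3·E₁ + 3·E₂, S₃ = −E₁; reading off coefficients, c₁ = [3, 3, -1] and c₂ = [-9, 3, 0].
Hence T = [1, -3] (x) [1, 0, 0] (x) [3, 3, -1] + [1, -1] (x) [1, -1, 3] (x) [-9, 3, 0], so rank(T) ≤ 2.
These bounds meet, so rank(T) = 2.
Check entry T[2,3,1] = 27: (-3)·(0)·(3) + (-1)·(3)·(-9) = 27.

2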